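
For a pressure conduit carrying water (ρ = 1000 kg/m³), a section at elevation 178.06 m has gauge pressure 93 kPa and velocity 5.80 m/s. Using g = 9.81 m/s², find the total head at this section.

h ≈ 189.25 m

Pressure head ψ = P/(ρg) = 93×1000 / (1000 × 9.81) = 9.48 m.
Velocity head = v²/(2g) = 5.80² / (2 × 9.81) = 1.715 m.
h = z + ψ + v²/(2g) = 178.06 + 9.48 + 1.715 = 189.25 m.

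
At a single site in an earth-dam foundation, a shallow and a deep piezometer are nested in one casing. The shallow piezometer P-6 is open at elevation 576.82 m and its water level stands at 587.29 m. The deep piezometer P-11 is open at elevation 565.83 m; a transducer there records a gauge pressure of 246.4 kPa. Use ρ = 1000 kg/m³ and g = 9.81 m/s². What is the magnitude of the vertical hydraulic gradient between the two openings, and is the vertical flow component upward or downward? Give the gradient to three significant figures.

Total head at P-6: h = 587.29 m (water level in the standpipe).
Pressure head at P-11: ψ = P/(ρg) = 246.4×1000 / (1000 × 9.81) = 25.12 m.
Total head at P-11: h = z + ψ = 565.83 + 25.12 = 590.95 m.
Δh = h(P-6) − h(P-11) = 587.29 − 590.95 = -3.66 m.
Vertical separation Δz = 576.82 − 565.83 = 10.99 m.
|i_v| = |Δh| / Δz = 3.66 / 10.99 = 0.333.
Head is higher in the deep piezometer, so vertical flow is upward (discharge condition).

|i_v| ≈ 0.333; vertical flow is upward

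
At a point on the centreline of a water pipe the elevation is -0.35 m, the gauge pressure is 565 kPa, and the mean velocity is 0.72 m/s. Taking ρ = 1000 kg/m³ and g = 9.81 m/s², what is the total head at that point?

h ≈ 57.27 m

Pressure head ψ = P/(ρg) = 565×1000 / (1000 × 9.81) = 57.59 m.
Velocity head = v²/(2g) = 0.72² / (2 × 9.81) = 0.026 m.
h = z + ψ + v²/(2g) = -0.35 + 57.59 + 0.026 = 57.27 m.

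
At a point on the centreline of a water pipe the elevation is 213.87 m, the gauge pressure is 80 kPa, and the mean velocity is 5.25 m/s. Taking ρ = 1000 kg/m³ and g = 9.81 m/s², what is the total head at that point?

h ≈ 223.43 m

Pressure head ψ = P/(ρg) = 80×1000 / (1000 × 9.81) = 8.15 m.
Velocity head = v²/(2g) = 5.25² / (2 × 9.81) = 1.405 m.
h = z + ψ + v²/(2g) = 213.87 + 8.15 + 1.405 = 223.43 m.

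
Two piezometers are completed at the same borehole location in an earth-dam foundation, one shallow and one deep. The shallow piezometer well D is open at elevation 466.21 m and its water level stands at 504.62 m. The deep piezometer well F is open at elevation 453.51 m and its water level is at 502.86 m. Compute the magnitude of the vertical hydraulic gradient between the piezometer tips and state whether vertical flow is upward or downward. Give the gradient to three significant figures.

Total head at well D: h = 504.62 m (water level in the standpipe).
Total head at well F: h = 502.86 m.
Δh = h(well D) − h(well F) = 504.62 − 502.86 = 1.76 m.
Vertical separation Δz = 466.21 − 453.51 = 12.70 m.
|i_v| = |Δh| / Δz = 1.76 / 12.70 = 0.139.
Head is higher in the shallow piezometer, so vertical flow is downward (recharge condition).

|i_v| ≈ 0.139; vertical flow is downward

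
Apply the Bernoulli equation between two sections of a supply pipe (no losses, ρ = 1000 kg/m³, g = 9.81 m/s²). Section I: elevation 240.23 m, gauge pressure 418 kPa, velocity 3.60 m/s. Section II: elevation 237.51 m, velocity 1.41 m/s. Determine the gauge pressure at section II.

Pressure head at I: ψ₁ = P₁/(ρg) = 418×1000 / (1000 × 9.81) = 42.61 m.
Velocity heads: v₁²/2g = 3.60²/19.62 = 0.661 m; v₂²/2g = 1.41²/19.62 = 0.101 m.
Total head H = z₁ + ψ₁ + v₁²/2g = 240.23 + 42.61 + 0.661 = 283.50 m.
ψ₂ = H − z₂ − v₂²/2g = 283.50 − 237.51 − 0.101 = 45.89 m.
P₂ = ρgψ₂ = 1000 × 9.81 × 45.89 ≈ 450 kPa.

P₂ ≈ 450 kPa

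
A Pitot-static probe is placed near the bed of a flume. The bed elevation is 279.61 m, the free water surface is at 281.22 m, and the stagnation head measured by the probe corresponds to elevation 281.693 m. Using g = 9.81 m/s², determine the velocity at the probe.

v ≈ 3.05 m/s

Near the bed, under hydrostatic conditions, the piezometric head (z + ψ) equals the free-surface elevation, 281.22 m.
Velocity head = total − piezometric = 281.693 − 281.22 = 0.473 m.
v = √(2g·h_v) = √(2 × 9.81 × 0.473) = 3.05 m/s.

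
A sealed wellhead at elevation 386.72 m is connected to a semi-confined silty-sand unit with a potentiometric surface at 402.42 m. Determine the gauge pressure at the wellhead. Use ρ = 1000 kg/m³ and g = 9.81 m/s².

P ≈ 154 kPa

Head above the cap: Δh = 402.42 − 386.72 = 15.70 m.
P = ρgΔh = 1000 × 9.81 × 15.70 = 154017 Pa ≈ 154 kPa.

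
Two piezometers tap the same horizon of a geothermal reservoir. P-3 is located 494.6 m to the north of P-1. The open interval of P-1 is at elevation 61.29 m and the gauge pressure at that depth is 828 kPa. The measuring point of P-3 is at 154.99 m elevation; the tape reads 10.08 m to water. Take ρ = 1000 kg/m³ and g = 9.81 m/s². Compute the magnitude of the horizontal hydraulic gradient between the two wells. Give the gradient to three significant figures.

i ≈ 0.00158

Pressure head at P-1: ψ = P/(ρg) = 828×1000 / (1000 × 9.81) = 84.40 m.
Total head at P-1: h = z + ψ = 61.29 + 84.40 = 145.69 m.
Total head at P-3: h = 154.99 − 10.08 = 144.91 m.
Head difference: h(P-1) − h(P-3) = 145.69 − 144.91 = 0.78 m.
Hydraulic gradient: i = |Δh| / L = 0.78 / 494.6 = 0.00158.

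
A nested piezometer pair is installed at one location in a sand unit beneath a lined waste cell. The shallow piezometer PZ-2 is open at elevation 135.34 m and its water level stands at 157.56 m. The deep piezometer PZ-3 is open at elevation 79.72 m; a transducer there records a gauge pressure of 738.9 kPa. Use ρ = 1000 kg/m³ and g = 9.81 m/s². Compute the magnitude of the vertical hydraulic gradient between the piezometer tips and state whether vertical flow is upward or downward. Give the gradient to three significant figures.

|i_v| ≈ 0.0453; vertical flow is downward

Total head at PZ-2: h = 157.56 m (water level in the standpipe).
Pressure head at PZ-3: ψ = P/(ρg) = 738.9×1000 / (1000 × 9.81) = 75.32 m.
Total head at PZ-3: h = z + ψ = 79.72 + 75.32 = 155.04 m.
Δh = h(PZ-2) − h(PZ-3) = 157.56 − 155.04 = 2.52 m.
Vertical separation Δz = 135.34 − 79.72 = 55.62 m.
|i_v| = |Δh| / Δz = 2.52 / 55.62 = 0.0453.
Head is higher in the shallow piezometer, so vertical flow is downward (recharge condition).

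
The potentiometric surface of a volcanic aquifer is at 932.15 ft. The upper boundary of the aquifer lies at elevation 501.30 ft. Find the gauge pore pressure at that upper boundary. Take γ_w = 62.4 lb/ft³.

P ≈ 187 psi

Pressure head at the aquifer top: ψ = h − z = 932.15 − 501.30 = 430.85 ft.
P = γψ/144 = 62.4 × 430.85 / 144 = 187 psi.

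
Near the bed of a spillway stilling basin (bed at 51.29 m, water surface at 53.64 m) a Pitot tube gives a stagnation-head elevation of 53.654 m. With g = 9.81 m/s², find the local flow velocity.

Near the bed, under hydrostatic conditions, the piezometric head (z + ψ) equals the free-surface elevation, 53.64 m.
Velocity head = total − piezometric = 53.654 − 53.64 = 0.014 m.
v = √(2g·h_v) = √(2 × 9.81 × 0.014) = 0.524 m/s.

v ≈ 0.524 m/s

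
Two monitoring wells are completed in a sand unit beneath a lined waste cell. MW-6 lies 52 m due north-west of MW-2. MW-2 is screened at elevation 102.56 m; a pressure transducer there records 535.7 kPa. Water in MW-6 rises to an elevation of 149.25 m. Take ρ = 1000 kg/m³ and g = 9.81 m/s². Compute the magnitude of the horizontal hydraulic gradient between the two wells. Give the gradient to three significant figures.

Pressure head at MW-2: ψ = P/(ρg) = 535.7×1000 / (1000 × 9.81) = 54.61 m.
Total head at MW-2: h = z + ψ = 102.56 + 54.61 = 157.17 m.
Total head at MW-6: h = 149.25 m (water level in the piezometer is the total head).
Head difference: h(MW-2) − h(MW-6) = 157.17 − 149.25 = 7.92 m.
Hydraulic gradient: i = |Δh| / L = 7.92 / 52 = 0.152.

i ≈ 0.152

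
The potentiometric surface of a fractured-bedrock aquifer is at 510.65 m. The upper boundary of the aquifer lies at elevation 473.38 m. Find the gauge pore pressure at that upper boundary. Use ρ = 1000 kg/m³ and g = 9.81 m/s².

P ≈ 366 kPa

Pressure head at the aquifer top: ψ = h − z = 510.65 − 473.38 = 37.27 m.
P = ρgψ = 1000 × 9.81 × 37.27 = 365619 Pa ≈ 366 kPa.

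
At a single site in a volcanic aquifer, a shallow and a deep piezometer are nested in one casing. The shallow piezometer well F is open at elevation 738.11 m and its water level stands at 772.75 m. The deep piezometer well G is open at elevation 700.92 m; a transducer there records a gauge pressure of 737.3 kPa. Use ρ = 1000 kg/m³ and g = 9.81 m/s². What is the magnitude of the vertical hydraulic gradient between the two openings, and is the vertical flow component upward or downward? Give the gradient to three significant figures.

|i_v| ≈ 0.0895; vertical flow is upward

Total head at well F: h = 772.75 m (water level in the standpipe).
Pressure head at well G: ψ = P/(ρg) = 737.3×1000 / (1000 × 9.81) = 75.16 m.
Total head at well G: h = z + ψ = 700.92 + 75.16 = 776.08 m.
Δh = h(well F) − h(well G) = 772.75 − 776.08 = -3.33 m.
Vertical separation Δz = 738.11 − 700.92 = 37.19 m.
|i_v| = |Δh| / Δz = 3.33 / 37.19 = 0.0895.
Head is higher in the deep piezometer, so vertical flow is upward (discharge condition).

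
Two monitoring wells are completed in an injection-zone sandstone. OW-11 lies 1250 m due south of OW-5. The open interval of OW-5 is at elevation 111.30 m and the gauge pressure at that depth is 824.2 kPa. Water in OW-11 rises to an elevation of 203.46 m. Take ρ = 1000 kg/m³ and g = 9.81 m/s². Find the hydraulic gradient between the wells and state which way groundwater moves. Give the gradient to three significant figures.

Pressure head at OW-5: ψ = P/(ρg) = 824.2×1000 / (1000 × 9.81) = 84.02 m.
Total head at OW-5: h = z + ψ = 111.30 + 84.02 = 195.32 m.
Total head at OW-11: h = 203.46 m (water level in the piezometer is the total head).
Head difference: h(OW-5) − h(OW-11) = 195.32 − 203.46 = -8.14 m.
Hydraulic gradient: i = |Δh| / L = 8.14 / 1250 = 0.00651.
Flow is from higher to lower head: from OW-11 toward OW-5, i.e. toward the north.

i ≈ 0.00651; groundwater flows toward the north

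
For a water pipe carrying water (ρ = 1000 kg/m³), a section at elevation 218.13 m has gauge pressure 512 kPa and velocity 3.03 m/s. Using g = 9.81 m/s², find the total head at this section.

Pressure head ψ = P/(ρg) = 512×1000 / (1000 × 9.81) = 52.19 m.
Velocity head = v²/(2g) = 3.03² / (2 × 9.81) = 0.468 m.
h = z + ψ + v²/(2g) = 218.13 + 52.19 + 0.468 = 270.79 m.

h ≈ 270.79 m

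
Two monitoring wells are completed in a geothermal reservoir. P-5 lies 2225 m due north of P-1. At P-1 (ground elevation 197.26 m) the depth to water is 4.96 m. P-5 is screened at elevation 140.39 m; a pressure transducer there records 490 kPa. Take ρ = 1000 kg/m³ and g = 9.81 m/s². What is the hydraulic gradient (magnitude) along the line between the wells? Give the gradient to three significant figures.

i ≈ 0.000881

Total head at P-1: h = 197.26 − 4.96 = 192.30 m.
Pressure head at P-5: ψ = P/(ρg) = 490×1000 / (1000 × 9.81) = 49.95 m.
Total head at P-5: h = z + ψ = 140.39 + 49.95 = 190.34 m.
Head difference: h(P-1) − h(P-5) = 192.30 − 190.34 = 1.96 m.
Hydraulic gradient: i = |Δh| / L = 1.96 / 2225 = 0.000881.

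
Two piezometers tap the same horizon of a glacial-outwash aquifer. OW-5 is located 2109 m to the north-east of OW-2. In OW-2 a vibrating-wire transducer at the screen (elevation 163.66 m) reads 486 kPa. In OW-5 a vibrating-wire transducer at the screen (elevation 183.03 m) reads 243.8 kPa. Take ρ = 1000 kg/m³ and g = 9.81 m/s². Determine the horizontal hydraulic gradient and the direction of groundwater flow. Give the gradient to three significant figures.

i ≈ 0.00252; groundwater flows toward the north-east

Pressure head at OW-2: ψ = P/(ρg) = 486×1000 / (1000 × 9.81) = 49.54 m.
Total head at OW-2: h = z + ψ = 163.66 + 49.54 = 213.20 m.
Pressure head at OW-5: ψ = P/(ρg) = 243.8×1000 / (1000 × 9.81) = 24.85 m.
Total head at OW-5: h = z + ψ = 183.03 + 24.85 = 207.88 m.
Head difference: h(OW-2) − h(OW-5) = 213.20 − 207.88 = 5.32 m.
Hydraulic gradient: i = |Δh| / L = 5.32 / 2109 = 0.00252.
Flow is from higher to lower head: from OW-2 toward OW-5, i.e. toward the north-east.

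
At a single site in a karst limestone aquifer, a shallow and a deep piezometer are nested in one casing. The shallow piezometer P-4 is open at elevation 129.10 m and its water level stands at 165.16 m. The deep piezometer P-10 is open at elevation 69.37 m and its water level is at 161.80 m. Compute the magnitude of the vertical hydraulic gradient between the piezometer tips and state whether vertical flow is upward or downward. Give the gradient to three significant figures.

Total head at P-4: h = 165.16 m (water level in the standpipe).
Total head at P-10: h = 161.80 m.
Δh = h(P-4) − h(P-10) = 165.16 − 161.80 = 3.36 m.
Vertical separation Δz = 129.10 − 69.37 = 59.73 m.
|i_v| = |Δh| / Δz = 3.36 / 59.73 = 0.0563.
Head is higher in the shallow piezometer, so vertical flow is downward (recharge condition).

|i_v| ≈ 0.0563; vertical flow is downward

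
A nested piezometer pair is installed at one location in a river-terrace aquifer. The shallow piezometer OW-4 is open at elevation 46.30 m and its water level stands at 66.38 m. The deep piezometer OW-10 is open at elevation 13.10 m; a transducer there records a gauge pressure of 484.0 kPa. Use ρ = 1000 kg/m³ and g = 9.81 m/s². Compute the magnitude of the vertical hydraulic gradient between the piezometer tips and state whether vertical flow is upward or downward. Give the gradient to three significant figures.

Total head at OW-4: h = 66.38 m (water level in the standpipe).
Pressure head at OW-10: ψ = P/(ρg) = 484.0×1000 / (1000 × 9.81) = 49.34 m.
Total head at OW-10: h = z + ψ = 13.10 + 49.34 = 62.44 m.
Δh = h(OW-4) − h(OW-10) = 66.38 − 62.44 = 3.94 m.
Vertical separation Δz = 46.30 − 13.10 = 33.20 m.
|i_v| = |Δh| / Δz = 3.94 / 33.20 = 0.119.
Head is higher in the shallow piezometer, so vertical flow is downward (recharge condition).

|i_v| ≈ 0.119; vertical flow is downward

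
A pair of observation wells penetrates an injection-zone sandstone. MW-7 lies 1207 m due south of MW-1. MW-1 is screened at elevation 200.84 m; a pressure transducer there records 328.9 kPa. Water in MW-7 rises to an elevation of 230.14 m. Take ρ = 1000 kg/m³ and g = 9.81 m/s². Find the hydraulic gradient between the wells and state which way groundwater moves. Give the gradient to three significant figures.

i ≈ 0.00350; groundwater flows toward the south

Pressure head at MW-1: ψ = P/(ρg) = 328.9×1000 / (1000 × 9.81) = 33.53 m.
Total head at MW-1: h = z + ψ = 200.84 + 33.53 = 234.37 m.
Total head at MW-7: h = 230.14 m (water level in the piezometer is the total head).
Head difference: h(MW-1) − h(MW-7) = 234.37 − 230.14 = 4.23 m.
Hydraulic gradient: i = |Δh| / L = 4.23 / 1207 = 0.00350.
Flow is from higher to lower head: from MW-1 toward MW-7, i.e. toward the south.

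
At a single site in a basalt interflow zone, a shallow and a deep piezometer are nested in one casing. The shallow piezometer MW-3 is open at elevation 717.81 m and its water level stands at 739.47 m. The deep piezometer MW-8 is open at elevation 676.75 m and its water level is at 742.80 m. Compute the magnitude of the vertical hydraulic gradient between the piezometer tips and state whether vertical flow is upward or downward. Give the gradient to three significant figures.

|i_v| ≈ 0.0811; vertical flow is upward

Total head at MW-3: h = 739.47 m (water level in the standpipe).
Total head at MW-8: h = 742.80 m.
Δh = h(MW-3) − h(MW-8) = 739.47 − 742.80 = -3.33 m.
Vertical separation Δz = 717.81 − 676.75 = 41.06 m.
|i_v| = |Δh| / Δz = 3.33 / 41.06 = 0.0811.
Head is higher in the deep piezometer, so vertical flow is upward (discharge condition).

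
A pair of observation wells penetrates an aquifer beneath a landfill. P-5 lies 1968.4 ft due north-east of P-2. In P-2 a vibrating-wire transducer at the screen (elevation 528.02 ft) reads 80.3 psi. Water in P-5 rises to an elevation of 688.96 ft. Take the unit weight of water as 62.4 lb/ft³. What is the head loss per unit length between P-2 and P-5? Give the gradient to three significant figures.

i ≈ 0.0124 ft/ft

Pressure head at P-2: ψ = 144·P/γ = 144 × 80.3 / 62.4 = 185.31 ft.
Total head at P-2: h = z + ψ = 528.02 + 185.31 = 713.33 ft.
Total head at P-5: h = 688.96 ft (water level in the piezometer is the total head).
Head difference: h(P-2) − h(P-5) = 713.33 − 688.96 = 24.37 ft.
Hydraulic gradient: i = |Δh| / L = 24.37 / 1968.4 = 0.0124.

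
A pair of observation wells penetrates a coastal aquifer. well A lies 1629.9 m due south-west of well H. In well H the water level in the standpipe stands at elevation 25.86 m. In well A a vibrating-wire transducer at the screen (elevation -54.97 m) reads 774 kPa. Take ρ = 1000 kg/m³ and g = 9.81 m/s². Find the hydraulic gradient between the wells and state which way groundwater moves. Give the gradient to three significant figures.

i ≈ 0.00118; groundwater flows toward the south-west

Total head at well H: h = 25.86 m (water level in the piezometer is the total head).
Pressure head at well A: ψ = P/(ρg) = 774×1000 / (1000 × 9.81) = 78.90 m.
Total head at well A: h = z + ψ = -54.97 + 78.90 = 23.93 m.
Head difference: h(well H) − h(well A) = 25.86 − 23.93 = 1.93 m.
Hydraulic gradient: i = |Δh| / L = 1.93 / 1629.9 = 0.00118.
Flow is from higher to lower head: from well H toward well A, i.e. toward the south-west.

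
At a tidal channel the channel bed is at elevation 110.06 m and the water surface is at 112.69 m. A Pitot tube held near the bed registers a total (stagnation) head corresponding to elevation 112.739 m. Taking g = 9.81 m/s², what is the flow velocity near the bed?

v ≈ 0.980 m/s

Near the bed, under hydrostatic conditions, the piezometric head (z + ψ) equals the free-surface elevation, 112.69 m.
Velocity head = total − piezometric = 112.739 − 112.69 = 0.049 m.
v = √(2g·h_v) = √(2 × 9.81 × 0.049) = 0.980 m/s.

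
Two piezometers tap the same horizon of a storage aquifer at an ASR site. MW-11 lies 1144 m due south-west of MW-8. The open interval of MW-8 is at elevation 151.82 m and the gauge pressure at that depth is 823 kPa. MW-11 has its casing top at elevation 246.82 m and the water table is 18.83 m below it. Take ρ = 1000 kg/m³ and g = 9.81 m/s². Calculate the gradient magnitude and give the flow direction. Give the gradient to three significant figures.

Pressure head at MW-8: ψ = P/(ρg) = 823×1000 / (1000 × 9.81) = 83.89 m.
Total head at MW-8: h = z + ψ = 151.82 + 83.89 = 235.71 m.
Total head at MW-11: h = 246.82 − 18.83 = 227.99 m.
Head difference: h(MW-8) − h(MW-11) = 235.71 − 227.99 = 7.72 m.
Hydraulic gradient: i = |Δh| / L = 7.72 / 1144 = 0.00675.
Flow is from higher to lower head: from MW-8 toward MW-11, i.e. toward the south-west.

i ≈ 0.00675; groundwater flows toward the south-west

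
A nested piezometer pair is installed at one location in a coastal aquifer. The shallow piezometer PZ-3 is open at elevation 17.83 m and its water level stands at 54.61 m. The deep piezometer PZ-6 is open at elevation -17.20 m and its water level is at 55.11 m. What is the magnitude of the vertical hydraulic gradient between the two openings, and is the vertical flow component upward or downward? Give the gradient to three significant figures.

Total head at PZ-3: h = 54.61 m (water level in the standpipe).
Total head at PZ-6: h = 55.11 m.
Δh = h(PZ-3) − h(PZ-6) = 54.61 − 55.11 = -0.50 m.
Vertical separation Δz = 17.83 − (-17.20) = 35.03 m.
|i_v| = |Δh| / Δz = 0.50 / 35.03 = 0.0143.
Head is higher in the deep piezometer, so vertical flow is upward (discharge condition).

|i_v| ≈ 0.0143; vertical flow is upward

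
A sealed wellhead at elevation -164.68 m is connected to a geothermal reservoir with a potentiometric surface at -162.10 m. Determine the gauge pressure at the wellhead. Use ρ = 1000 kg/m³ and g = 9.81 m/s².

Head above the cap: Δh = -162.10 − (-164.68) = 2.58 m.
P = ρgΔh = 1000 × 9.81 × 2.58 = 25310 Pa ≈ 25.3 kPa.

P ≈ 25.3 kPa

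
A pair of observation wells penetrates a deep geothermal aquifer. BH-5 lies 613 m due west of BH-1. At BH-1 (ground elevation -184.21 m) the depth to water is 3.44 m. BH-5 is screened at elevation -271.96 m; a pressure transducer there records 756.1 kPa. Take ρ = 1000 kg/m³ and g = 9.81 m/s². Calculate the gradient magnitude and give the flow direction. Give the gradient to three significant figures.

Total head at BH-1: h = -184.21 − 3.44 = -187.65 m.
Pressure head at BH-5: ψ = P/(ρg) = 756.1×1000 / (1000 × 9.81) = 77.07 m.
Total head at BH-5: h = z + ψ = -271.96 + 77.07 = -194.89 m.
Head difference: h(BH-1) − h(BH-5) = -187.65 − (-194.89) = 7.24 m.
Hydraulic gradient: i = |Δh| / L = 7.24 / 613 = 0.0118.
Flow is from higher to lower head: from BH-1 toward BH-5, i.e. toward the west.

i ≈ 0.0118; groundwater flows toward the west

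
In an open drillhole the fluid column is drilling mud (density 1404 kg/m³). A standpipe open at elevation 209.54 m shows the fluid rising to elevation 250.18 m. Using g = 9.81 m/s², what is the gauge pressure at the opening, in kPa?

Pressure head ψ = h − z = 250.18 − 209.54 = 40.64 m.
P = ρgψ = 1404 × 9.81 × 40.64 = 559744 Pa ≈ 560 kPa.

P ≈ 560 kPa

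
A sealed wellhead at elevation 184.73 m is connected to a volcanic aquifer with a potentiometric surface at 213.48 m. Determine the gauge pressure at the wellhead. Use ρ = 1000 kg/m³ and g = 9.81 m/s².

P ≈ 282 kPa

Head above the cap: Δh = 213.48 − 184.73 = 28.75 m.
P = ρgΔh = 1000 × 9.81 × 28.75 = 282038 Pa ≈ 282 kPa.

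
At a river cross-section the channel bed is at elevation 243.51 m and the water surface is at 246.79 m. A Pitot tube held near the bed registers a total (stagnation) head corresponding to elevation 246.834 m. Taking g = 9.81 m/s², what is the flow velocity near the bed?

Near the bed, under hydrostatic conditions, the piezometric head (z + ψ) equals the free-surface elevation, 246.79 m.
Velocity head = total − piezometric = 246.834 − 246.79 = 0.044 m.
v = √(2g·h_v) = √(2 × 9.81 × 0.044) = 0.929 m/s.

v ≈ 0.929 m/s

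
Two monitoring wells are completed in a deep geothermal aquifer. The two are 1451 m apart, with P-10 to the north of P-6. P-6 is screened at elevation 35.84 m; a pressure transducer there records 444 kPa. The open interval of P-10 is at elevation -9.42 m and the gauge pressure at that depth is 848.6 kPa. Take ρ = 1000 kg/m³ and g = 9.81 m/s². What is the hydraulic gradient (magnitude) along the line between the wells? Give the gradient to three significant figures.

Pressure head at P-6: ψ = P/(ρg) = 444×1000 / (1000 × 9.81) = 45.26 m.
Total head at P-6: h = z + ψ = 35.84 + 45.26 = 81.10 m.
Pressure head at P-10: ψ = P/(ρg) = 848.6×1000 / (1000 × 9.81) = 86.50 m.
Total head at P-10: h = z + ψ = -9.42 + 86.50 = 77.08 m.
Head difference: h(P-6) − h(P-10) = 81.10 − 77.08 = 4.02 m.
Hydraulic gradient: i = |Δh| / L = 4.02 / 1451 = 0.00277.

i ≈ 0.00277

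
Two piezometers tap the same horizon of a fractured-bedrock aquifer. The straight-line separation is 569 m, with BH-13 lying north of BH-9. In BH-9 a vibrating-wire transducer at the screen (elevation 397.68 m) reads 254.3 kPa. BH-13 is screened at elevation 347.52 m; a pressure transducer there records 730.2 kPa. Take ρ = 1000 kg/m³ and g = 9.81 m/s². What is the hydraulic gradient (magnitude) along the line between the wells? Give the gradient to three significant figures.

Pressure head at BH-9: ψ = P/(ρg) = 254.3×1000 / (1000 × 9.81) = 25.92 m.
Total head at BH-9: h = z + ψ = 397.68 + 25.92 = 423.60 m.
Pressure head at BH-13: ψ = P/(ρg) = 730.2×1000 / (1000 × 9.81) = 74.43 m.
Total head at BH-13: h = z + ψ = 347.52 + 74.43 = 421.95 m.
Head difference: h(BH-9) − h(BH-13) = 423.60 − 421.95 = 1.65 m.
Hydraulic gradient: i = |Δh| / L = 1.65 / 569 = 0.00290.

i ≈ 0.00290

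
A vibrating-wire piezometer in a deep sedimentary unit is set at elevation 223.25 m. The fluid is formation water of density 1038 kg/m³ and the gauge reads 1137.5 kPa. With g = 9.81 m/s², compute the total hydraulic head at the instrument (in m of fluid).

ψ = P/(ρg) = 1137.5×1000 / (1038 × 9.81) = 111.71 m.
h = z + ψ = 223.25 + 111.71 = 334.96 m.

h ≈ 334.96 m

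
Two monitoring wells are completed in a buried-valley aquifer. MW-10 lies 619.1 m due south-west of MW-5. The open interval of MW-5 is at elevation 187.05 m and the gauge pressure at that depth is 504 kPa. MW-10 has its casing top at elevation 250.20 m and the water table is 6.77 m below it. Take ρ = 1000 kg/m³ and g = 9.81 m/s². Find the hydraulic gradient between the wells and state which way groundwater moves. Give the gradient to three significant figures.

i ≈ 0.00808; groundwater flows toward the north-east

Pressure head at MW-5: ψ = P/(ρg) = 504×1000 / (1000 × 9.81) = 51.38 m.
Total head at MW-5: h = z + ψ = 187.05 + 51.38 = 238.43 m.
Total head at MW-10: h = 250.20 − 6.77 = 243.43 m.
Head difference: h(MW-5) − h(MW-10) = 238.43 − 243.43 = -5.00 m.
Hydraulic gradient: i = |Δh| / L = 5.00 / 619.1 = 0.00808.
Flow is from higher to lower head: from MW-10 toward MW-5, i.e. toward the north-east.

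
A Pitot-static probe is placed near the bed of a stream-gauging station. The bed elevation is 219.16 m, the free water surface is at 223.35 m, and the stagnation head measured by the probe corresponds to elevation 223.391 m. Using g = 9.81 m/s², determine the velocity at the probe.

v ≈ 0.897 m/s

Near the bed, under hydrostatic conditions, the piezometric head (z + ψ) equals the free-surface elevation, 223.35 m.
Velocity head = total − piezometric = 223.391 − 223.35 = 0.041 m.
v = √(2g·h_v) = √(2 × 9.81 × 0.041) = 0.897 m/s.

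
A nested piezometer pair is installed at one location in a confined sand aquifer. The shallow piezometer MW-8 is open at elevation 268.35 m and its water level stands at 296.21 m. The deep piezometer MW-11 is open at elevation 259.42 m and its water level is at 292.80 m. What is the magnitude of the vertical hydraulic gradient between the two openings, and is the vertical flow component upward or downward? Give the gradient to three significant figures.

Total head at MW-8: h = 296.21 m (water level in the standpipe).
Total head at MW-11: h = 292.80 m.
Δh = h(MW-8) − h(MW-11) = 296.21 − 292.80 = 3.41 m.
Vertical separation Δz = 268.35 − 259.42 = 8.93 m.
|i_v| = |Δh| / Δz = 3.41 / 8.93 = 0.382.
Head is higher in the shallow piezometer, so vertical flow is downward (recharge condition).

|i_v| ≈ 0.382; vertical flow is downward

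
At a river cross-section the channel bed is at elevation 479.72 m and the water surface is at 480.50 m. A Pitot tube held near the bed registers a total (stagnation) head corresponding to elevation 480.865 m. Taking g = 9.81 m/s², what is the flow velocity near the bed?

v ≈ 2.68 m/s

Near the bed, under hydrostatic conditions, the piezometric head (z + ψ) equals the free-surface elevation, 480.50 m.
Velocity head = total − piezometric = 480.865 − 480.50 = 0.365 m.
v = √(2g·h_v) = √(2 × 9.81 × 0.365) = 2.68 m/s.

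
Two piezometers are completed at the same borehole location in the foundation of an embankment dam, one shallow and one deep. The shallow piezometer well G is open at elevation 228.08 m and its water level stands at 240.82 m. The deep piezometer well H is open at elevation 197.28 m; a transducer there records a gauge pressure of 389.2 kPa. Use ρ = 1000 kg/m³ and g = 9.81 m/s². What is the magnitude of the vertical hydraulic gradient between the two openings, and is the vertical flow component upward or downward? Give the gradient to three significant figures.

Total head at well G: h = 240.82 m (water level in the standpipe).
Pressure head at well H: ψ = P/(ρg) = 389.2×1000 / (1000 × 9.81) = 39.67 m.
Total head at well H: h = z + ψ = 197.28 + 39.67 = 236.95 m.
Δh = h(well G) − h(well H) = 240.82 − 236.95 = 3.87 m.
Vertical separation Δz = 228.08 − 197.28 = 30.80 m.
|i_v| = |Δh| / Δz = 3.87 / 30.80 = 0.126.
Head is higher in the shallow piezometer, so vertical flow is downward (recharge condition).

|i_v| ≈ 0.126; vertical flow is downward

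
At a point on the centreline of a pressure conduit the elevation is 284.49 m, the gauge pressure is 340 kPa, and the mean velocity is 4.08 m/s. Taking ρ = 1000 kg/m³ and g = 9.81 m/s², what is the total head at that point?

h ≈ 320.00 m

Pressure head ψ = P/(ρg) = 340×1000 / (1000 × 9.81) = 34.66 m.
Velocity head = v²/(2g) = 4.08² / (2 × 9.81) = 0.848 m.
h = z + ψ + v²/(2g) = 284.49 + 34.66 + 0.848 = 320.00 m.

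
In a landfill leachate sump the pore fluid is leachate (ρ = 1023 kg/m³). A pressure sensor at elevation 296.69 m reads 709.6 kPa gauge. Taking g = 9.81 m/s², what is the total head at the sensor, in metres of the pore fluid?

h ≈ 367.40 m

ψ = P/(ρg) = 709.6×1000 / (1023 × 9.81) = 70.71 m.
h = z + ψ = 296.69 + 70.71 = 367.40 m.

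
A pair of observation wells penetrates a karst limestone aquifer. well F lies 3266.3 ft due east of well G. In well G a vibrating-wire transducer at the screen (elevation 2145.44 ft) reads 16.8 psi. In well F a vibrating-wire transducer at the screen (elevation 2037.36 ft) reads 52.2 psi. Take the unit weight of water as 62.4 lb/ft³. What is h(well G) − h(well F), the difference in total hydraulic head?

Pressure head at well G: ψ = 144·P/γ = 144 × 16.8 / 62.4 = 38.77 ft.
Total head at well G: h = z + ψ = 2145.44 + 38.77 = 2184.21 ft.
Pressure head at well F: ψ = 144·P/γ = 144 × 52.2 / 62.4 = 120.46 ft.
Total head at well F: h = z + ψ = 2037.36 + 120.46 = 2157.82 ft.
Head difference: h(well G) − h(well F) = 2184.21 − 2157.82 = 26.39 ft.

Δh ≈ 26.39 ft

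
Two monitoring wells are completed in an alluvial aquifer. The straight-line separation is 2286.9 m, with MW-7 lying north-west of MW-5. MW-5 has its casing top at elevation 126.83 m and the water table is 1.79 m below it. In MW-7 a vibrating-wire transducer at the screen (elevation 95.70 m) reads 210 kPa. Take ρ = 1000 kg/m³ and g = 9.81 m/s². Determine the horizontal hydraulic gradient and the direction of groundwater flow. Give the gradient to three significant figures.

i ≈ 0.00347; groundwater flows toward the north-west

Total head at MW-5: h = 126.83 − 1.79 = 125.04 m.
Pressure head at MW-7: ψ = P/(ρg) = 210×1000 / (1000 × 9.81) = 21.41 m.
Total head at MW-7: h = z + ψ = 95.70 + 21.41 = 117.11 m.
Head difference: h(MW-5) − h(MW-7) = 125.04 − 117.11 = 7.93 m.
Hydraulic gradient: i = |Δh| / L = 7.93 / 2286.9 = 0.00347.
Flow is from higher to lower head: from MW-5 toward MW-7, i.e. toward the north-west.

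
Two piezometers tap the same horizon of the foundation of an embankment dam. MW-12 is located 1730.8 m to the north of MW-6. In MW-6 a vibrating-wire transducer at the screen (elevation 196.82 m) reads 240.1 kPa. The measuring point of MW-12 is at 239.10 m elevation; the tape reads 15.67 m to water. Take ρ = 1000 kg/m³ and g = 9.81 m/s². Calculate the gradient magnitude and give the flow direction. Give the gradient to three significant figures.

Pressure head at MW-6: ψ = P/(ρg) = 240.1×1000 / (1000 × 9.81) = 24.48 m.
Total head at MW-6: h = z + ψ = 196.82 + 24.48 = 221.30 m.
Total head at MW-12: h = 239.10 − 15.67 = 223.43 m.
Head difference: h(MW-6) − h(MW-12) = 221.30 − 223.43 = -2.13 m.
Hydraulic gradient: i = |Δh| / L = 2.13 / 1730.8 = 0.00123.
Flow is from higher to lower head: from MW-12 toward MW-6, i.e. toward the south.

i ≈ 0.00123; groundwater flows toward the south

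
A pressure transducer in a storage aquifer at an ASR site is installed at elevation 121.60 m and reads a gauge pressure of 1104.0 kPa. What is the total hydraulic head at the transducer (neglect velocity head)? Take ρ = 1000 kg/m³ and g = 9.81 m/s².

ψ = P/(ρg) = 1104.0×1000 / (1000 × 9.81) = 112.54 m.
h = z + ψ = 121.60 + 112.54 = 234.14 m.

h ≈ 234.14 m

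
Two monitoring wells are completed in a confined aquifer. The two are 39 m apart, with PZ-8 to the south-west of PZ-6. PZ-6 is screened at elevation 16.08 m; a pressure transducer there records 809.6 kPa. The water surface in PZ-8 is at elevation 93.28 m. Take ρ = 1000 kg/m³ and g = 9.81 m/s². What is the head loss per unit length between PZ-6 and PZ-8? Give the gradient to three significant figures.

Pressure head at PZ-6: ψ = P/(ρg) = 809.6×1000 / (1000 × 9.81) = 82.53 m.
Total head at PZ-6: h = z + ψ = 16.08 + 82.53 = 98.61 m.
Total head at PZ-8: h = 93.28 m (water level in the piezometer is the total head).
Head difference: h(PZ-6) − h(PZ-8) = 98.61 − 93.28 = 5.33 m.
Hydraulic gradient: i = |Δh| / L = 5.33 / 39 = 0.137.

i ≈ 0.137 m/m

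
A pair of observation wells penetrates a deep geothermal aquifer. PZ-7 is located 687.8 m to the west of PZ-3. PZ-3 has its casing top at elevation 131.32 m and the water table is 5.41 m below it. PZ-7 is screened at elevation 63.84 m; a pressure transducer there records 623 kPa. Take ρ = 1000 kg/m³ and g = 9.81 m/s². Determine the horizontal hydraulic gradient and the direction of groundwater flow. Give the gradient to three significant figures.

Total head at PZ-3: h = 131.32 − 5.41 = 125.91 m.
Pressure head at PZ-7: ψ = P/(ρg) = 623×1000 / (1000 × 9.81) = 63.51 m.
Total head at PZ-7: h = z + ψ = 63.84 + 63.51 = 127.35 m.
Head difference: h(PZ-3) − h(PZ-7) = 125.91 − 127.35 = -1.44 m.
Hydraulic gradient: i = |Δh| / L = 1.44 / 687.8 = 0.00209.
Flow is from higher to lower head: from PZ-7 toward PZ-3, i.e. toward the east.

i ≈ 0.00209; groundwater flows toward the east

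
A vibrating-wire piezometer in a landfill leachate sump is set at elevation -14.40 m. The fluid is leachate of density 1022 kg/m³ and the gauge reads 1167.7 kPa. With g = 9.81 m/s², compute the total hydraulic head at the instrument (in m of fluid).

h ≈ 102.07 m

ψ = P/(ρg) = 1167.7×1000 / (1022 × 9.81) = 116.47 m.
h = z + ψ = -14.40 + 116.47 = 102.07 m.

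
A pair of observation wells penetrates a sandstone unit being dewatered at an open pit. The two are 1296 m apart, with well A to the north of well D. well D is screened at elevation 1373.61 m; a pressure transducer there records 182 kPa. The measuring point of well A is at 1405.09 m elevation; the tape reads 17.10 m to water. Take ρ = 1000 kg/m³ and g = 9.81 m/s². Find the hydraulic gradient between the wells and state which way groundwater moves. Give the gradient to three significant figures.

Pressure head at well D: ψ = P/(ρg) = 182×1000 / (1000 × 9.81) = 18.55 m.
Total head at well D: h = z + ψ = 1373.61 + 18.55 = 1392.16 m.
Total head at well A: h = 1405.09 − 17.10 = 1387.99 m.
Head difference: h(well D) − h(well A) = 1392.16 − 1387.99 = 4.17 m.
Hydraulic gradient: i = |Δh| / L = 4.17 / 1296 = 0.00322.
Flow is from higher to lower head: from well D toward well A, i.e. toward the north.

i ≈ 0.00322; groundwater flows toward the north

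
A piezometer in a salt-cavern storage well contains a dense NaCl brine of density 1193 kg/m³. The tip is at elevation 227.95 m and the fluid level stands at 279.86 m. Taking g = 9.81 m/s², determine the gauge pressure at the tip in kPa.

P ≈ 608 kPa

Pressure head ψ = h − z = 279.86 − 227.95 = 51.91 m.
P = ρgψ = 1193 × 9.81 × 51.91 = 607520 Pa ≈ 608 kPa.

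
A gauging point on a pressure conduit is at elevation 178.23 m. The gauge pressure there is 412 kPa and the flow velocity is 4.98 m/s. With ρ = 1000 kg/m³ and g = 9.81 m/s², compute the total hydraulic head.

Pressure head ψ = P/(ρg) = 412×1000 / (1000 × 9.81) = 42.00 m.
Velocity head = v²/(2g) = 4.98² / (2 × 9.81) = 1.264 m.
h = z + ψ + v²/(2g) = 178.23 + 42.00 + 1.264 = 221.49 m.

h ≈ 221.49 m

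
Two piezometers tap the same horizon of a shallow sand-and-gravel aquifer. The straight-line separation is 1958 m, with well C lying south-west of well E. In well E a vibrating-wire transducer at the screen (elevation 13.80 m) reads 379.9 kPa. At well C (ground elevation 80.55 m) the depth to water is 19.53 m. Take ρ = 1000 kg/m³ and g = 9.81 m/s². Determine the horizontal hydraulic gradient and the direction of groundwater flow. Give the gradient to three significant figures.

i ≈ 0.00434; groundwater flows toward the north-east

Pressure head at well E: ψ = P/(ρg) = 379.9×1000 / (1000 × 9.81) = 38.73 m.
Total head at well E: h = z + ψ = 13.80 + 38.73 = 52.53 m.
Total head at well C: h = 80.55 − 19.53 = 61.02 m.
Head difference: h(well E) − h(well C) = 52.53 − 61.02 = -8.49 m.
Hydraulic gradient: i = |Δh| / L = 8.49 / 1958 = 0.00434.
Flow is from higher to lower head: from well C toward well E, i.e. toward the north-east.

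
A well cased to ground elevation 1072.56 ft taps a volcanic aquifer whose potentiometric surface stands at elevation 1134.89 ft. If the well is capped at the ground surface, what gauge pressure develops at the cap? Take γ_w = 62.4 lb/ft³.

Head above the cap: Δh = 1134.89 − 1072.56 = 62.33 ft.
P = γΔh/144 = 62.4 × 62.33 / 144 = 27.0 psi.

P ≈ 27.0 psi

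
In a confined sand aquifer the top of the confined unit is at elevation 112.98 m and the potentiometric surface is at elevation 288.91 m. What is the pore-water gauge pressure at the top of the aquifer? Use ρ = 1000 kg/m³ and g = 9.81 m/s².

Pressure head at the aquifer top: ψ = h − z = 288.91 − 112.98 = 175.93 m.
P = ρgψ = 1000 × 9.81 × 175.93 = 1725873 Pa ≈ 1730 kPa.

P ≈ 1730 kPa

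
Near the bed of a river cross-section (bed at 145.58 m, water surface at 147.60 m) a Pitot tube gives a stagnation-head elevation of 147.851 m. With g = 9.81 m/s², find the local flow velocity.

Near the bed, under hydrostatic conditions, the piezometric head (z + ψ) equals the free-surface elevation, 147.60 m.
Velocity head = total − piezometric = 147.851 − 147.60 = 0.251 m.
v = √(2g·h_v) = √(2 × 9.81 × 0.251) = 2.22 m/s.

v ≈ 2.22 m/s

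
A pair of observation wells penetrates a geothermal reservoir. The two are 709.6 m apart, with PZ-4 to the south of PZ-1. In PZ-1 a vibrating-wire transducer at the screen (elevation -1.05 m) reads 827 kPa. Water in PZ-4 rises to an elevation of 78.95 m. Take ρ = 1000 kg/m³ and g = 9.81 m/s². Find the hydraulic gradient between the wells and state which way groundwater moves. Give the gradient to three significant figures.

Pressure head at PZ-1: ψ = P/(ρg) = 827×1000 / (1000 × 9.81) = 84.30 m.
Total head at PZ-1: h = z + ψ = -1.05 + 84.30 = 83.25 m.
Total head at PZ-4: h = 78.95 m (water level in the piezometer is the total head).
Head difference: h(PZ-1) − h(PZ-4) = 83.25 − 78.95 = 4.30 m.
Hydraulic gradient: i = |Δh| / L = 4.30 / 709.6 = 0.00606.
Flow is from higher to lower head: from PZ-1 toward PZ-4, i.e. toward the south.

i ≈ 0.00606; groundwater flows toward the south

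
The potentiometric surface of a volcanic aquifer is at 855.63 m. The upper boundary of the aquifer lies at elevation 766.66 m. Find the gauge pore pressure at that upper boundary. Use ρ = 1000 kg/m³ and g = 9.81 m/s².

P ≈ 873 kPa

Pressure head at the aquifer top: ψ = h − z = 855.63 − 766.66 = 88.97 m.
P = ρgψ = 1000 × 9.81 × 88.97 = 872796 Pa ≈ 873 kPa.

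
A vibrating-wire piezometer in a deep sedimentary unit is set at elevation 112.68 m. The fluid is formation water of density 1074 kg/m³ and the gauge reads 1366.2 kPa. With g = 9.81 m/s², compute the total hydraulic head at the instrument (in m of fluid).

ψ = P/(ρg) = 1366.2×1000 / (1074 × 9.81) = 129.67 m.
h = z + ψ = 112.68 + 129.67 = 242.35 m.

h ≈ 242.35 m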